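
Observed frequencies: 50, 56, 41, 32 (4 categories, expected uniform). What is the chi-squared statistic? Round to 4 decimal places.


chi2 = sum((O-E)^2/E), E = total/4
total = 179, E = 179/4 = 44.75
(50 - 44.75)^2 / 44.75 = 27.5625 / 44.75 = 441/716 ≈ 0.615922
(56 - 44.75)^2 / 44.75 = 126.5625 / 44.75 = 2025/716 ≈ 2.828212
(41 - 44.75)^2 / 44.75 = 14.0625 / 44.75 = 225/716 ≈ 0.314246
(32 - 44.75)^2 / 44.75 = 162.5625 / 44.75 = 2601/716 ≈ 3.632682
chi2 = 1323/179 ≈ 7.391061

7.3911


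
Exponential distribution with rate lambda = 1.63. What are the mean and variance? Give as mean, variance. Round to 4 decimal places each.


mean = 1/lam, var = 1/lam^2
mean = 1 / 1.63 = 100/163 ≈ 0.613497
lam^2 = 1.63^2 = 2.6569
var = 1 / 2.6569 ≈ 0.376378

0.6135, 0.3764


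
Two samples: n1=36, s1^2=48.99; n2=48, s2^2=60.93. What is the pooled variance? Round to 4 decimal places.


sp^2 = ((n1-1)*s1^2 + (n2-1)*s2^2)/(n1+n2-2)
(n1-1)*s1^2 = 35 * 48.99 = 1714.65
(n2-1)*s2^2 = 47 * 60.93 = 2863.71
numerator = 1714.65 + 2863.71 = 4578.36
n1+n2-2 = 82
sp^2 = 4578.36 / 82 = 114459/2050 ≈ 55.833659

55.8337


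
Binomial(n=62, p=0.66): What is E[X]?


E[X] = n*p = 62 * 0.66 = 40.92

40.92


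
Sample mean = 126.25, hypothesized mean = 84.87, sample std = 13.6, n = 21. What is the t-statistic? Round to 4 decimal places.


t = (xbar - mu0) / (s/sqrt(n))
xbar - mu0 = 126.25 - 84.87 = 41.38
sqrt(21) ≈ 4.58257569
s/sqrt(n) = 13.6 / 4.58257569 ≈ 2.96776331
t = 41.38 / 2.96776331 ≈ 13.943160

13.9432


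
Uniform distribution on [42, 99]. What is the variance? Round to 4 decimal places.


Var = (b-a)^2 / 12
(b-a)^2 = (99 - 42)^2 = 3249
Var = 3249/12 = 270.75

270.7500


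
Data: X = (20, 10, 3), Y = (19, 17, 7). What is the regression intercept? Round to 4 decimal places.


a = ybar - b*xbar, where b = sum((xi-xbar)(yi-ybar)) / sum((xi-xbar)^2)
n = 3, xbar = 33/3 = 11, ybar = 43/3 ≈ 14.333333
Sxy = sum((xi-xbar)(yi-ybar)) = 98
Sxx = sum((xi-xbar)^2) = 146
b = Sxy / Sxx = 49/73 ≈ 0.671233
a = 14.333333 - 0.671233 * 11 = 1522/219 ≈ 6.949772

6.9498


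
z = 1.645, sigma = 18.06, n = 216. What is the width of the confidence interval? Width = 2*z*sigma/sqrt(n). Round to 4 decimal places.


width = 2*z*sigma/sqrt(n)
2*z*sigma = 2 * 1.645 * 18.06 = 59.4174
sqrt(216) ≈ 14.696938
width = 59.4174 / 14.696938 ≈ 4.042842

4.0428


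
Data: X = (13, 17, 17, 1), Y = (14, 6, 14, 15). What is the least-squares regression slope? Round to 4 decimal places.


b = sum((xi-xbar)(yi-ybar)) / sum((xi-xbar)^2)
n = 4, xbar = 48/4 = 12, ybar = 49/4 = 12.25
Sxy = sum((xi-xbar)(yi-ybar)) = -51
Sxx = sum((xi-xbar)^2) = 172
b = Sxy / Sxx = -51/172 ≈ -0.296512

-0.2965


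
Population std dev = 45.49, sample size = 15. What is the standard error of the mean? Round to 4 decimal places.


SE = sigma / sqrt(n)
sqrt(15) ≈ 3.872983
SE = 45.49 / 3.872983 ≈ 11.745467

11.7455


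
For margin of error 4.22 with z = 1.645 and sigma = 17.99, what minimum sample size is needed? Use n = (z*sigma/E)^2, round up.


z*sigma/E = 1.645 * 17.99 / 4.22 ≈ 7.012690
(z*sigma/E)^2 ≈ 49.177815
round up: n = 50

50


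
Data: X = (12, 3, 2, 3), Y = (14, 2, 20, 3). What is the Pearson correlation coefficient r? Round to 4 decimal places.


r = sum((xi-xbar)(yi-ybar)) / sqrt(sum((xi-xbar)^2) * sum((yi-ybar)^2))
n = 4, xbar = 20/4 = 5, ybar = 39/4 = 9.75
Sxy = sum((xi-xbar)(yi-ybar)) = 28
Sxx = sum((xi-xbar)^2) = 66
Syy = sum((yi-ybar)^2) = 228.75
sqrt(Sxx*Syy) ≈ 122.871884
r = Sxy / sqrt(Sxx*Syy) = 28 / 122.871884 ≈ 0.227880

0.2279


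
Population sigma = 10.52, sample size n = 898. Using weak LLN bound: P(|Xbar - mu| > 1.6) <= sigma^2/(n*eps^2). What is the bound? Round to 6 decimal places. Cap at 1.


bound = min(1, sigma^2/(n*eps^2))
sigma^2 = 10.52^2 = 110.6704
n*eps^2 = 898 * 1.6^2 = 898 * 2.56 = 2298.88
sigma^2/(n*eps^2) = 110.6704 / 2298.88 ≈ 0.04814101

0.048141


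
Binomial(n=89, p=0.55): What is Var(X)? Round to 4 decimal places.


Var = n*p*(1-p) = 89 * 0.55 * 0.45 = 22.0275

22.0275


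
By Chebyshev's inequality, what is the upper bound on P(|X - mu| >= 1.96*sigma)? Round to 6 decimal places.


P <= 1/k^2
k^2 = 1.96^2 = 3.8416
1/k^2 = 1 / 3.8416 = 625/2401 ≈ 0.26030820

0.260308


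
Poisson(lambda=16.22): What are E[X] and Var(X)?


E[X] = Var(X) = lambda = 16.22

16.22, 16.22


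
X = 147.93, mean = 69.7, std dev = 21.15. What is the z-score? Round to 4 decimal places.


z = (X - mu) / sigma
X - mu = 147.93 - 69.7 = 78.23
z = 78.23 / 21.15 = 7823/2115 ≈ 3.698818

3.6988


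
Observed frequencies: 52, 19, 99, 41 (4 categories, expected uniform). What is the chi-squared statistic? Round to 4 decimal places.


chi2 = sum((O-E)^2/E), E = total/4
total = 211, E = 211/4 = 52.75
(52 - 52.75)^2 / 52.75 = 0.5625 / 52.75 = 9/844 ≈ 0.010664
(19 - 52.75)^2 / 52.75 = 1139.0625 / 52.75 = 18225/844 ≈ 21.593602
(99 - 52.75)^2 / 52.75 = 2139.0625 / 52.75 = 34225/844 ≈ 40.550948
(41 - 52.75)^2 / 52.75 = 138.0625 / 52.75 = 2209/844 ≈ 2.617299
chi2 = 13667/211 ≈ 64.772512

64.7725


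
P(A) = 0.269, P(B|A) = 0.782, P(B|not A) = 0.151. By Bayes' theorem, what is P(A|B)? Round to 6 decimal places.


P(A|B) = P(B|A)*P(A) / P(B), P(B) = P(B|A)*P(A) + P(B|not A)*P(not A)
P(B|A)*P(A) = 0.782 * 0.269 = 0.210358
P(B|not A)*P(not A) = 0.151 * 0.731 = 0.110381
P(B) = 0.210358 + 0.110381 = 0.320739
P(A|B) = 0.210358 / 0.320739 ≈ 0.65585414

0.655854


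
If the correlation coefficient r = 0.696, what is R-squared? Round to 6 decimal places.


R^2 = r^2 = (0.696)^2 = 0.484416

0.484416


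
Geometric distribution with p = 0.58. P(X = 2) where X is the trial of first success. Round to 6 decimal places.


P = (1-p)^(k-1) * p
(1-p)^(k-1) = 0.42^1 = 0.42
P = 0.42 * 0.58 = 0.2436

0.243600


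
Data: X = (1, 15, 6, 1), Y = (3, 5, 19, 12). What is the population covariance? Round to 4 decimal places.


Cov = (1/n)*sum((xi-xbar)(yi-ybar))
n = 4, xbar = 23/4 = 5.75, ybar = 39/4 = 9.75
sum((xi-xbar)(yi-ybar)) = -20.25
Cov = -20.25 / 4 = -5.0625

-5.0625


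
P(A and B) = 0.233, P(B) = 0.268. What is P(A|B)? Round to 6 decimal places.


P(A|B) = P(A and B) / P(B) = 0.233 / 0.268 = 233/268 ≈ 0.86940299

0.869403


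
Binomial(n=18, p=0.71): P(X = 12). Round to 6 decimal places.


P = C(n,k) * p^k * (1-p)^(n-k)
C(18,12) = 18564
p^k = 0.71^12 ≈ 0.01640968
(1-p)^(n-k) = 0.29^6 ≈ 0.0005948233
P = 18564 * 0.01640968 * 0.0005948233 ≈ 0.181201

0.181201


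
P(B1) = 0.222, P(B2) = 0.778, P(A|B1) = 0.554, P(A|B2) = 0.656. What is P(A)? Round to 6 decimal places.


P(A) = P(A|B1)*P(B1) + P(A|B2)*P(B2)
P(A|B1)*P(B1) = 0.554 * 0.222 = 0.122988
P(A|B2)*P(B2) = 0.656 * 0.778 = 0.510368
P(A) = 0.122988 + 0.510368 = 0.633356

0.633356


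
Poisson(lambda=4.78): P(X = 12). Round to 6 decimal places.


P = e^(-lam) * lam^k / k!
e^(-4.78) ≈ 0.008395999
lam^k = 4.78^12 ≈ 142277019.691463
k! = 12! = 479001600
P = 0.008395999 * 142277019.691463 / 479001600 ≈ 0.002494

0.002494


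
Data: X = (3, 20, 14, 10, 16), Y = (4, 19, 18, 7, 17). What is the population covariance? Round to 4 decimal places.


Cov = (1/n)*sum((xi-xbar)(yi-ybar))
n = 5, xbar = 63/5 = 12.6, ybar = 65/5 = 13
sum((xi-xbar)(yi-ybar)) = 167
Cov = 167 / 5 = 33.4

33.4000


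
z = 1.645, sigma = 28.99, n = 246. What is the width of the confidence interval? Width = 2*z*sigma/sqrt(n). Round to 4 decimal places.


width = 2*z*sigma/sqrt(n)
2*z*sigma = 2 * 1.645 * 28.99 = 95.3771
sqrt(246) ≈ 15.684387
width = 95.3771 / 15.684387 ≈ 6.081022

6.0810


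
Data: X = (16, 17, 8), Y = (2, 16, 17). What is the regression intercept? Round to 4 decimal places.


a = ybar - b*xbar, where b = sum((xi-xbar)(yi-ybar)) / sum((xi-xbar)^2)
n = 3, xbar = 41/3 ≈ 13.666667, ybar = 35/3 ≈ 11.666667
Sxy = sum((xi-xbar)(yi-ybar)) = -115/3 ≈ -38.333333
Sxx = sum((xi-xbar)^2) = 146/3 ≈ 48.666667
b = Sxy / Sxx = -115/146 ≈ -0.787671
a = 11.666667 - (-0.787671) * 13.666667 = 3275/146 ≈ 22.431507

22.4315


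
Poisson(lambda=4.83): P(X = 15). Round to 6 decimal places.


P = e^(-lam) * lam^k / k!
e^(-4.83) ≈ 0.007986521
lam^k = 4.83^15 ≈ 18163810455.745597
k! = 15! = 1307674368000
P = 0.007986521 * 18163810455.745597 / 1307674368000 ≈ 0.000111

0.000111


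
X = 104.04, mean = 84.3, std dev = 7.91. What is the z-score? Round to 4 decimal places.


z = (X - mu) / sigma
X - mu = 104.04 - 84.3 = 19.74
z = 19.74 / 7.91 = 282/113 ≈ 2.495575

2.4956


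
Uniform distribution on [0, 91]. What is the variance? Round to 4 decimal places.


Var = (b-a)^2 / 12
(b-a)^2 = (91 - 0)^2 = 8281
Var = 8281/12 ≈ 690.083333

690.0833


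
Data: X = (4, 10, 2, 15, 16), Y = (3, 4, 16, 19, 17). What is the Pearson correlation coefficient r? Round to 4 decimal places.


r = sum((xi-xbar)(yi-ybar)) / sqrt(sum((xi-xbar)^2) * sum((yi-ybar)^2))
n = 5, xbar = 47/5 = 9.4, ybar = 59/5 = 11.8
Sxy = sum((xi-xbar)(yi-ybar)) = 86.4
Sxx = sum((xi-xbar)^2) = 159.2
Syy = sum((yi-ybar)^2) = 234.8
sqrt(Sxx*Syy) ≈ 193.339494
r = Sxy / sqrt(Sxx*Syy) = 86.4 / 193.339494 ≈ 0.446882

0.4469


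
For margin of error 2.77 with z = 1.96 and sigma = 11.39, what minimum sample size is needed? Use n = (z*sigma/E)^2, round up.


z*sigma/E = 1.96 * 11.39 / 2.77 = 55811/6925 ≈ 8.059350
(z*sigma/E)^2 ≈ 64.953125
round up: n = 65

65


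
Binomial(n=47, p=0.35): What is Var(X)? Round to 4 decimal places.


Var = n*p*(1-p) = 47 * 0.35 * 0.65 = 10.6925

10.6925


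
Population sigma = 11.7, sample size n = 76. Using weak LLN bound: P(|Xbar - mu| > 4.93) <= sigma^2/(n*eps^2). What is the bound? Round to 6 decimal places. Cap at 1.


bound = min(1, sigma^2/(n*eps^2))
sigma^2 = 11.7^2 = 136.89
n*eps^2 = 76 * 4.93^2 = 76 * 24.3049 = 1847.1724
sigma^2/(n*eps^2) = 136.89 / 1847.1724 ≈ 0.07410786

0.074108


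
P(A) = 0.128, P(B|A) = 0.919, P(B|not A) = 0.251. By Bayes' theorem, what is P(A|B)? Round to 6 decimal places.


P(A|B) = P(B|A)*P(A) / P(B), P(B) = P(B|A)*P(A) + P(B|not A)*P(not A)
P(B|A)*P(A) = 0.919 * 0.128 = 0.117632
P(B|not A)*P(not A) = 0.251 * 0.872 = 0.218872
P(B) = 0.117632 + 0.218872 = 0.336504
P(A|B) = 0.117632 / 0.336504 ≈ 0.34957088

0.349571


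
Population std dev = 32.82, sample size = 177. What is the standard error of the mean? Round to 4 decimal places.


SE = sigma / sqrt(n)
sqrt(177) ≈ 13.304135
SE = 32.82 / 13.304135 ≈ 2.466902

2.4669


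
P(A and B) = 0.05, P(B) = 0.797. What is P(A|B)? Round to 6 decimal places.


P(A|B) = P(A and B) / P(B) = 0.05 / 0.797 = 50/797 ≈ 0.06273526

0.062735


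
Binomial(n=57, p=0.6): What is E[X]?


E[X] = n*p = 57 * 0.6 = 34.2

34.2


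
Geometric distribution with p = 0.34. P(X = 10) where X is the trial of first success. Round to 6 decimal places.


P = (1-p)^(k-1) * p
(1-p)^(k-1) = 0.66^9 ≈ 0.02376268
P = 0.02376268 * 0.34 ≈ 0.008079311

0.008079


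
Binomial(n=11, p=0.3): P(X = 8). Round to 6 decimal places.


P = C(n,k) * p^k * (1-p)^(n-k)
C(11,8) = 165
p^k = 0.3^8 = 0.00006561
(1-p)^(n-k) = 0.7^3 = 0.343
P = 165 * 0.00006561 * 0.343 ≈ 0.003713

0.003713


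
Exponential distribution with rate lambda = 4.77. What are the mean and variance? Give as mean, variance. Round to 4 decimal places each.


mean = 1/lam, var = 1/lam^2
mean = 1 / 4.77 = 100/477 ≈ 0.209644
lam^2 = 4.77^2 = 22.7529
var = 1 / 22.7529 ≈ 0.043950

0.2096, 0.0440


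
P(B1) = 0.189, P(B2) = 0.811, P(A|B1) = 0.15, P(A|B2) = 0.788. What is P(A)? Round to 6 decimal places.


P(A) = P(A|B1)*P(B1) + P(A|B2)*P(B2)
P(A|B1)*P(B1) = 0.15 * 0.189 = 0.02835
P(A|B2)*P(B2) = 0.788 * 0.811 = 0.639068
P(A) = 0.02835 + 0.639068 = 0.667418

0.667418


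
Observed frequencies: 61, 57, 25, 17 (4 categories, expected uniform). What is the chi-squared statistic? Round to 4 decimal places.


chi2 = sum((O-E)^2/E), E = total/4
total = 160, E = 160/4 = 40
(61 - 40)^2 / 40 = 441 / 40 = 11.025
(57 - 40)^2 / 40 = 289 / 40 = 7.225
(25 - 40)^2 / 40 = 225 / 40 = 5.625
(17 - 40)^2 / 40 = 529 / 40 = 13.225
chi2 = 37.1

37.1000


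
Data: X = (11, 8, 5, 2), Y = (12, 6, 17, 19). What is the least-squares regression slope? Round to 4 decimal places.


b = sum((xi-xbar)(yi-ybar)) / sum((xi-xbar)^2)
n = 4, xbar = 26/4 = 6.5, ybar = 54/4 = 13.5
Sxy = sum((xi-xbar)(yi-ybar)) = -48
Sxx = sum((xi-xbar)^2) = 45
b = Sxy / Sxx = -16/15 ≈ -1.066667

-1.0667


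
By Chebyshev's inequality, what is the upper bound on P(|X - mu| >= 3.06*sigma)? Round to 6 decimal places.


P <= 1/k^2
k^2 = 3.06^2 = 9.3636
1/k^2 = 1 / 9.3636 ≈ 0.10679653

0.106797


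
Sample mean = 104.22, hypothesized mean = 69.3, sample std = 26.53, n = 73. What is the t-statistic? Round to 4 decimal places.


t = (xbar - mu0) / (s/sqrt(n))
xbar - mu0 = 104.22 - 69.3 = 34.92
sqrt(73) ≈ 8.54400375
s/sqrt(n) = 26.53 / 8.54400375 ≈ 3.10510164
t = 34.92 / 3.10510164 ≈ 11.246009

11.2460


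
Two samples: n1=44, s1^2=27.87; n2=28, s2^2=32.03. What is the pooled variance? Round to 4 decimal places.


sp^2 = ((n1-1)*s1^2 + (n2-1)*s2^2)/(n1+n2-2)
(n1-1)*s1^2 = 43 * 27.87 = 1198.41
(n2-1)*s2^2 = 27 * 32.03 = 864.81
numerator = 1198.41 + 864.81 = 2063.22
n1+n2-2 = 70
sp^2 = 2063.22 / 70 = 103161/3500 ≈ 29.474571

29.4746


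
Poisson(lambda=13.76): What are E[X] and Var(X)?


E[X] = Var(X) = lambda = 13.76

13.76, 13.76


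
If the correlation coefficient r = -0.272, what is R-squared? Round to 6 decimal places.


R^2 = r^2 = (-0.272)^2 = 0.073984

0.073984


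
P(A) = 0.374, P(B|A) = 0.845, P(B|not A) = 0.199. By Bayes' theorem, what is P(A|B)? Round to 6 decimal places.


P(A|B) = P(B|A)*P(A) / P(B), P(B) = P(B|A)*P(A) + P(B|not A)*P(not A)
P(B|A)*P(A) = 0.845 * 0.374 = 0.31603
P(B|not A)*P(not A) = 0.199 * 0.626 = 0.124574
P(B) = 0.31603 + 0.124574 = 0.440604
P(A|B) = 0.31603 / 0.440604 ≈ 0.71726539

0.717265


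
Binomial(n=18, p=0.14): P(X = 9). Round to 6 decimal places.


P = C(n,k) * p^k * (1-p)^(n-k)
C(18,9) = 48620
p^k = 0.14^9 ≈ 0.00000002066105
(1-p)^(n-k) = 0.86^9 ≈ 0.2573274
P = 48620 * 0.00000002066105 * 0.2573274 ≈ 0.000258

0.000258


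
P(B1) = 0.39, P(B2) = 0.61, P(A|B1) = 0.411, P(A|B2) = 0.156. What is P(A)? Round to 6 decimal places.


P(A) = P(A|B1)*P(B1) + P(A|B2)*P(B2)
P(A|B1)*P(B1) = 0.411 * 0.39 = 0.16029
P(A|B2)*P(B2) = 0.156 * 0.61 = 0.09516
P(A) = 0.16029 + 0.09516 = 0.25545

0.255450


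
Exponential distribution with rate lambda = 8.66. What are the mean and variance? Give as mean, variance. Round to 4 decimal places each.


mean = 1/lam, var = 1/lam^2
mean = 1 / 8.66 = 50/433 ≈ 0.115473
lam^2 = 8.66^2 = 74.9956
var = 1 / 74.9956 ≈ 0.013334

0.1155, 0.0133


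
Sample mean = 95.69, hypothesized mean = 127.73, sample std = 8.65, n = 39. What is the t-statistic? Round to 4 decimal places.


t = (xbar - mu0) / (s/sqrt(n))
xbar - mu0 = 95.69 - 127.73 = -32.04
sqrt(39) ≈ 6.24499800
s/sqrt(n) = 8.65 / 6.24499800 ≈ 1.38510853
t = -32.04 / 1.38510853 ≈ -23.131761

-23.1318


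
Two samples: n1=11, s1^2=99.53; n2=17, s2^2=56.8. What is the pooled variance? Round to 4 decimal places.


sp^2 = ((n1-1)*s1^2 + (n2-1)*s2^2)/(n1+n2-2)
(n1-1)*s1^2 = 10 * 99.53 = 995.3
(n2-1)*s2^2 = 16 * 56.8 = 908.8
numerator = 995.3 + 908.8 = 1904.1
n1+n2-2 = 26
sp^2 = 1904.1 / 26 = 19041/260 ≈ 73.234615

73.2346


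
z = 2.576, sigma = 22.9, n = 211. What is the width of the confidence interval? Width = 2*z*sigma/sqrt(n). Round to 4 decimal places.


width = 2*z*sigma/sqrt(n)
2*z*sigma = 2 * 2.576 * 22.9 = 117.9808
sqrt(211) ≈ 14.525839
width = 117.9808 / 14.525839 ≈ 8.122133

8.1221


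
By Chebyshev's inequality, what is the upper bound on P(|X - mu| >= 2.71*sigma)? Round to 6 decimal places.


P <= 1/k^2
k^2 = 2.71^2 = 7.3441
1/k^2 = 1 / 7.3441 ≈ 0.13616372

0.136164


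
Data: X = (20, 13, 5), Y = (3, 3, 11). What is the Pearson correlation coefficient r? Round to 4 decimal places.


r = sum((xi-xbar)(yi-ybar)) / sqrt(sum((xi-xbar)^2) * sum((yi-ybar)^2))
n = 3, xbar = 38/3 ≈ 12.666667, ybar = 17/3 ≈ 5.666667
Sxy = sum((xi-xbar)(yi-ybar)) = -184/3 ≈ -61.333333
Sxx = sum((xi-xbar)^2) = 338/3 ≈ 112.666667
Syy = sum((yi-ybar)^2) = 128/3 ≈ 42.666667
sqrt(Sxx*Syy) = 208/3 ≈ 69.333333
r = Sxy / sqrt(Sxx*Syy) = -61.333333 / 69.333333 = -23/26 ≈ -0.884615

-0.8846


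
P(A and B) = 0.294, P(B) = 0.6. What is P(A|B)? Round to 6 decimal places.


P(A|B) = P(A and B) / P(B) = 0.294 / 0.6 = 0.49

0.490000


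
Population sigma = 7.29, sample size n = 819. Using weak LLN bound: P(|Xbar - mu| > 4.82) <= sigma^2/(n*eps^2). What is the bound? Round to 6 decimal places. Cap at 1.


bound = min(1, sigma^2/(n*eps^2))
sigma^2 = 7.29^2 = 53.1441
n*eps^2 = 819 * 4.82^2 = 819 * 23.2324 = 19027.3356
sigma^2/(n*eps^2) = 53.1441 / 19027.3356 ≈ 0.00279304

0.002793


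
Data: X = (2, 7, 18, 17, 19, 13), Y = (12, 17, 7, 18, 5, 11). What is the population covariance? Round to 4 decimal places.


Cov = (1/n)*sum((xi-xbar)(yi-ybar))
n = 6, xbar = 76/6 = 38/3 ≈ 12.666667, ybar = 70/6 = 35/3 ≈ 11.666667
sum((xi-xbar)(yi-ybar)) = -221/3 ≈ -73.666667
Cov = -73.666667 / 6 = -221/18 ≈ -12.277778

-12.2778


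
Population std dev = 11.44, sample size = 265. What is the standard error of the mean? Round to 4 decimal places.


SE = sigma / sqrt(n)
sqrt(265) ≈ 16.278821
SE = 11.44 / 16.278821 ≈ 0.702754

0.7028


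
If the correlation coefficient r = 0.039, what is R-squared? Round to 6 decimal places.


R^2 = r^2 = (0.039)^2 = 0.001521

0.001521


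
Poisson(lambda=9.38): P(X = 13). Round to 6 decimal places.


P = e^(-lam) * lam^k / k!
e^(-9.38) ≈ 0.00008439520
lam^k = 9.38^13 ≈ 4351479069595.354066
k! = 13! = 6227020800
P = 0.00008439520 * 4351479069595.354066 / 6227020800 ≈ 0.058976

0.058976


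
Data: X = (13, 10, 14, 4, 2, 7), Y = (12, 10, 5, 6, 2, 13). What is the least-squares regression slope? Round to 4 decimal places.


b = sum((xi-xbar)(yi-ybar)) / sum((xi-xbar)^2)
n = 6, xbar = 50/6 = 25/3 ≈ 8.333333, ybar = 48/6 = 8
Sxy = sum((xi-xbar)(yi-ybar)) = 45
Sxx = sum((xi-xbar)^2) = 352/3 ≈ 117.333333
b = Sxy / Sxx = 135/352 ≈ 0.383523

0.3835


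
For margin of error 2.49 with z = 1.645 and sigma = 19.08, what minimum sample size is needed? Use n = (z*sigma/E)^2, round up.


z*sigma/E = 1.645 * 19.08 / 2.49 = 52311/4150 ≈ 12.605060
(z*sigma/E)^2 ≈ 158.887544
round up: n = 159

159


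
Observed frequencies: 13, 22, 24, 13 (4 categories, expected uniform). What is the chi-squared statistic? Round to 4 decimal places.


chi2 = sum((O-E)^2/E), E = total/4
total = 72, E = 72/4 = 18
(13 - 18)^2 / 18 = 25 / 18 = 25/18 ≈ 1.388889
(22 - 18)^2 / 18 = 16 / 18 = 8/9 ≈ 0.888889
(24 - 18)^2 / 18 = 36 / 18 = 2
(13 - 18)^2 / 18 = 25 / 18 = 25/18 ≈ 1.388889
chi2 = 17/3 ≈ 5.666667

5.6667


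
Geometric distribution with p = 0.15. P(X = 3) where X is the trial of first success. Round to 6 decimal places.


P = (1-p)^(k-1) * p
(1-p)^(k-1) = 0.85^2 = 0.7225
P = 0.7225 * 0.15 = 0.108375

0.108375


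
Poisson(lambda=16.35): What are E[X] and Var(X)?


E[X] = Var(X) = lambda = 16.35

16.35, 16.35


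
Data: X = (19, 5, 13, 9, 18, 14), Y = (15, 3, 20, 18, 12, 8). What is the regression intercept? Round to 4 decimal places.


a = ybar - b*xbar, where b = sum((xi-xbar)(yi-ybar)) / sum((xi-xbar)^2)
n = 6, xbar = 78/6 = 13, ybar = 76/6 = 38/3 ≈ 12.666667
Sxy = sum((xi-xbar)(yi-ybar)) = 62
Sxx = sum((xi-xbar)^2) = 142
b = Sxy / Sxx = 31/71 ≈ 0.436620
a = 12.666667 - 0.436620 * 13 = 1489/213 ≈ 6.990610

6.9906


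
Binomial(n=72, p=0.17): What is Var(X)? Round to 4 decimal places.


Var = n*p*(1-p) = 72 * 0.17 * 0.83 = 10.1592

10.1592


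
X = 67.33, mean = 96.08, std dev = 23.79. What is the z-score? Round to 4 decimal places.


z = (X - mu) / sigma
X - mu = 67.33 - 96.08 = -28.75
z = -28.75 / 23.79 = -2875/2379 ≈ -1.208491

-1.2085


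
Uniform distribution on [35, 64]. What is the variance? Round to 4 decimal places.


Var = (b-a)^2 / 12
(b-a)^2 = (64 - 35)^2 = 841
Var = 841/12 ≈ 70.083333

70.0833


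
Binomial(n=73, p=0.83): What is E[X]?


E[X] = n*p = 73 * 0.83 = 60.59

60.59


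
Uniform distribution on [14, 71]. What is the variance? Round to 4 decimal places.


Var = (b-a)^2 / 12
(b-a)^2 = (71 - 14)^2 = 3249
Var = 3249/12 = 270.75

270.7500


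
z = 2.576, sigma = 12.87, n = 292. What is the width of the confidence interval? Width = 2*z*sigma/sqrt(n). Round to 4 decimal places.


width = 2*z*sigma/sqrt(n)
2*z*sigma = 2 * 2.576 * 12.87 = 66.30624
sqrt(292) ≈ 17.088007
width = 66.30624 / 17.088007 ≈ 3.880279

3.8803


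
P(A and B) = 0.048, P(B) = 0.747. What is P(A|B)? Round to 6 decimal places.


P(A|B) = P(A and B) / P(B) = 0.048 / 0.747 = 16/249 ≈ 0.06425703

0.064257


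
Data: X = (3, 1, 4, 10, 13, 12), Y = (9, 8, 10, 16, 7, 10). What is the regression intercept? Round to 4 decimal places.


a = ybar - b*xbar, where b = sum((xi-xbar)(yi-ybar)) / sum((xi-xbar)^2)
n = 6, xbar = 43/6 ≈ 7.166667, ybar = 60/6 = 10
Sxy = sum((xi-xbar)(yi-ybar)) = 16
Sxx = sum((xi-xbar)^2) = 785/6 ≈ 130.833333
b = Sxy / Sxx = 96/785 ≈ 0.122293
a = 10 - 0.122293 * 7.166667 = 7162/785 ≈ 9.123567

9.1236


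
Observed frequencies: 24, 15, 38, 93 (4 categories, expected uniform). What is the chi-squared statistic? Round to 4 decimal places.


chi2 = sum((O-E)^2/E), E = total/4
total = 170, E = 170/4 = 42.5
(24 - 42.5)^2 / 42.5 = 342.25 / 42.5 = 1369/170 ≈ 8.052941
(15 - 42.5)^2 / 42.5 = 756.25 / 42.5 = 605/34 ≈ 17.794118
(38 - 42.5)^2 / 42.5 = 20.25 / 42.5 = 81/170 ≈ 0.476471
(93 - 42.5)^2 / 42.5 = 2550.25 / 42.5 = 10201/170 ≈ 60.005882
chi2 = 7338/85 ≈ 86.329412

86.3294


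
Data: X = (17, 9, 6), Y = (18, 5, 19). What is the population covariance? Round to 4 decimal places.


Cov = (1/n)*sum((xi-xbar)(yi-ybar))
n = 3, xbar = 32/3 ≈ 10.666667, ybar = 42/3 = 14
sum((xi-xbar)(yi-ybar)) = 17
Cov = 17 / 3 = 17/3 ≈ 5.666667

5.6667


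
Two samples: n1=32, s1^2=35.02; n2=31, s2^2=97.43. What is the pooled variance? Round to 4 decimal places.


sp^2 = ((n1-1)*s1^2 + (n2-1)*s2^2)/(n1+n2-2)
(n1-1)*s1^2 = 31 * 35.02 = 1085.62
(n2-1)*s2^2 = 30 * 97.43 = 2922.9
numerator = 1085.62 + 2922.9 = 4008.52
n1+n2-2 = 61
sp^2 = 4008.52 / 61 = 100213/1525 ≈ 65.713443

65.7134


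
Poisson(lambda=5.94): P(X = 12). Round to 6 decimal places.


P = e^(-lam) * lam^k / k!
e^(-5.94) ≈ 0.002632030
lam^k = 5.94^12 ≈ 1929466931.649296
k! = 12! = 479001600
P = 0.002632030 * 1929466931.649296 / 479001600 ≈ 0.010602

0.010602


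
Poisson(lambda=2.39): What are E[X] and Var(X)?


E[X] = Var(X) = lambda = 2.39

2.39, 2.39


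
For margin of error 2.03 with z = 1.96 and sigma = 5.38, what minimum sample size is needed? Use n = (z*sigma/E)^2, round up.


z*sigma/E = 1.96 * 5.38 / 2.03 = 3766/725 ≈ 5.194483
(z*sigma/E)^2 ≈ 26.982651
round up: n = 27

27


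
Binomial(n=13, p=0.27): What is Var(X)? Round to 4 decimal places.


Var = n*p*(1-p) = 13 * 0.27 * 0.73 = 2.5623

2.5623


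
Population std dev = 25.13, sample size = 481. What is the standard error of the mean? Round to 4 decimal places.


SE = sigma / sqrt(n)
sqrt(481) ≈ 21.931712
SE = 25.13 / 21.931712 ≈ 1.145829

1.1458


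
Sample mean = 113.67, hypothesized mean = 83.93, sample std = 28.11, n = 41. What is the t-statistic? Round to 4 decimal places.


t = (xbar - mu0) / (s/sqrt(n))
xbar - mu0 = 113.67 - 83.93 = 29.74
sqrt(41) ≈ 6.40312424
s/sqrt(n) = 28.11 / 6.40312424 ≈ 4.39004445
t = 29.74 / 4.39004445 ≈ 6.774419

6.7744


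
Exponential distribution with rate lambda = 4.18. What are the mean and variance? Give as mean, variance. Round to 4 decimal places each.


mean = 1/lam, var = 1/lam^2
mean = 1 / 4.18 = 50/209 ≈ 0.239234
lam^2 = 4.18^2 = 17.4724
var = 1 / 17.4724 ≈ 0.057233

0.2392, 0.0572


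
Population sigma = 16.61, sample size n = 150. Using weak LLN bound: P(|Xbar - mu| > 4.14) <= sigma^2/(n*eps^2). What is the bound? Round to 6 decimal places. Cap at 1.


bound = min(1, sigma^2/(n*eps^2))
sigma^2 = 16.61^2 = 275.8921
n*eps^2 = 150 * 4.14^2 = 150 * 17.1396 = 2570.94
sigma^2/(n*eps^2) = 275.8921 / 2570.94 ≈ 0.10731176

0.107312


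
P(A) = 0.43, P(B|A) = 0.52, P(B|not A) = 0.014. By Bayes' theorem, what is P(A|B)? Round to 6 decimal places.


P(A|B) = P(B|A)*P(A) / P(B), P(B) = P(B|A)*P(A) + P(B|not A)*P(not A)
P(B|A)*P(A) = 0.52 * 0.43 = 0.2236
P(B|not A)*P(not A) = 0.014 * 0.57 = 0.00798
P(B) = 0.2236 + 0.00798 = 0.23158
P(A|B) = 0.2236 / 0.23158 ≈ 0.96554107

0.965541


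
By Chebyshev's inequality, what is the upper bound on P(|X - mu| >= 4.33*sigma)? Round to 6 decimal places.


P <= 1/k^2
k^2 = 4.33^2 = 18.7489
1/k^2 = 1 / 18.7489 ≈ 0.05333646

0.053336


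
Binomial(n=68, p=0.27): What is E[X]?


E[X] = n*p = 68 * 0.27 = 18.36

18.36


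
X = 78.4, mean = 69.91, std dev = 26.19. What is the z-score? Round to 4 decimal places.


z = (X - mu) / sigma
X - mu = 78.4 - 69.91 = 8.49
z = 8.49 / 26.19 = 283/873 ≈ 0.324170

0.3242


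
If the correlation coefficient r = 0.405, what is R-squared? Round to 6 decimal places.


R^2 = r^2 = (0.405)^2 = 0.164025

0.164025


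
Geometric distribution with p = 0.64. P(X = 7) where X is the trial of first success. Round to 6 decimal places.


P = (1-p)^(k-1) * p
(1-p)^(k-1) = 0.36^6 ≈ 0.002176782
P = 0.002176782 * 0.64 ≈ 0.001393141

0.001393


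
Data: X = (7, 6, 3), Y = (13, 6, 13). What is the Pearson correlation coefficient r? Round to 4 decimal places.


r = sum((xi-xbar)(yi-ybar)) / sqrt(sum((xi-xbar)^2) * sum((yi-ybar)^2))
n = 3, xbar = 16/3 ≈ 5.333333, ybar = 32/3 ≈ 10.666667
Sxy = sum((xi-xbar)(yi-ybar)) = -14/3 ≈ -4.666667
Sxx = sum((xi-xbar)^2) = 26/3 ≈ 8.666667
Syy = sum((yi-ybar)^2) = 98/3 ≈ 32.666667
sqrt(Sxx*Syy) ≈ 16.825906
r = Sxy / sqrt(Sxx*Syy) = -4.666667 / 16.825906 ≈ -0.277350

-0.2774


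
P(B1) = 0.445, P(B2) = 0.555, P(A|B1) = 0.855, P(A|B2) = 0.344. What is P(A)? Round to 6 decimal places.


P(A) = P(A|B1)*P(B1) + P(A|B2)*P(B2)
P(A|B1)*P(B1) = 0.855 * 0.445 = 0.380475
P(A|B2)*P(B2) = 0.344 * 0.555 = 0.19092
P(A) = 0.380475 + 0.19092 = 0.571395

0.571395


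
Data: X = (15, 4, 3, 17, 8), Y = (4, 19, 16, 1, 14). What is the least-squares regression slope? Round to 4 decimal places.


b = sum((xi-xbar)(yi-ybar)) / sum((xi-xbar)^2)
n = 5, xbar = 47/5 = 9.4, ybar = 54/5 = 10.8
Sxy = sum((xi-xbar)(yi-ybar)) = -194.6
Sxx = sum((xi-xbar)^2) = 161.2
b = Sxy / Sxx = -973/806 ≈ -1.207196

-1.2072


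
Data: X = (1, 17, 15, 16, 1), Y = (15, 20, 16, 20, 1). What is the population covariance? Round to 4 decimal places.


Cov = (1/n)*sum((xi-xbar)(yi-ybar))
n = 5, xbar = 50/5 = 10, ybar = 72/5 = 14.4
sum((xi-xbar)(yi-ybar)) = 196
Cov = 196 / 5 = 39.2

39.2000


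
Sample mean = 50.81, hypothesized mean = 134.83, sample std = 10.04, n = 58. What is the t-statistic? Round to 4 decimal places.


t = (xbar - mu0) / (s/sqrt(n))
xbar - mu0 = 50.81 - 134.83 = -84.02
sqrt(58) ≈ 7.61577311
s/sqrt(n) = 10.04 / 7.61577311 ≈ 1.31831659
t = -84.02 / 1.31831659 ≈ -63.732794

-63.7328


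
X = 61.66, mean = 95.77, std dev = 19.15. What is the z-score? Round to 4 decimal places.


z = (X - mu) / sigma
X - mu = 61.66 - 95.77 = -34.11
z = -34.11 / 19.15 = -3411/1915 ≈ -1.781201

-1.7812


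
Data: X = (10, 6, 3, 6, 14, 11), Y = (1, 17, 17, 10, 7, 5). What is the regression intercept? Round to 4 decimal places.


a = ybar - b*xbar, where b = sum((xi-xbar)(yi-ybar)) / sum((xi-xbar)^2)
n = 6, xbar = 50/6 = 25/3 ≈ 8.333333, ybar = 57/6 = 9.5
Sxy = sum((xi-xbar)(yi-ybar)) = -99
Sxx = sum((xi-xbar)^2) = 244/3 ≈ 81.333333
b = Sxy / Sxx = -297/244 ≈ -1.217213
a = 9.5 - (-1.217213) * 8.333333 = 4793/244 ≈ 19.643443

19.6434


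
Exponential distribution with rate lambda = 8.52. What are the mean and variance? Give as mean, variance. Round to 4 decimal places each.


mean = 1/lam, var = 1/lam^2
mean = 1 / 8.52 = 25/213 ≈ 0.117371
lam^2 = 8.52^2 = 72.5904
var = 1 / 72.5904 ≈ 0.013776

0.1174, 0.0138


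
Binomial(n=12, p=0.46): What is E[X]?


E[X] = n*p = 12 * 0.46 = 5.52

5.52


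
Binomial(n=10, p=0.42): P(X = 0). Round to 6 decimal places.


P = C(n,k) * p^k * (1-p)^(n-k)
C(10,0) = 1
p^k = 0.42^0 = 1
(1-p)^(n-k) = 0.58^10 ≈ 0.004308042
P = 1 * 1 * 0.004308042 ≈ 0.004308

0.004308


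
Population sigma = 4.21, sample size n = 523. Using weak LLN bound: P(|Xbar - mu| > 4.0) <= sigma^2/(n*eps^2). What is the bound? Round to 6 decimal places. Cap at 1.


bound = min(1, sigma^2/(n*eps^2))
sigma^2 = 4.21^2 = 17.7241
n*eps^2 = 523 * 4.0^2 = 523 * 16 = 8368
sigma^2/(n*eps^2) = 17.7241 / 8368 ≈ 0.00211808

0.002118


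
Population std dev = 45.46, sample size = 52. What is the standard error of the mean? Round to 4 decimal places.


SE = sigma / sqrt(n)
sqrt(52) ≈ 7.211103
SE = 45.46 / 7.211103 ≈ 6.304168

6.3042


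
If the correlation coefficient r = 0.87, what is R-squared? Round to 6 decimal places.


R^2 = r^2 = (0.87)^2 = 0.7569

0.756900


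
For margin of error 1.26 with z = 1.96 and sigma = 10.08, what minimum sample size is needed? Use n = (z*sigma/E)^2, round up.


z*sigma/E = 1.96 * 10.08 / 1.26 = 15.68
(z*sigma/E)^2 = 245.8624
round up: n = 246

246


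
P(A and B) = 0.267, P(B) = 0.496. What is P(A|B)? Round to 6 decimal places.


P(A|B) = P(A and B) / P(B) = 0.267 / 0.496 = 267/496 ≈ 0.53830645

0.538306


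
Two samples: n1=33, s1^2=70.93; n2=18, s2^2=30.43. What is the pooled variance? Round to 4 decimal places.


sp^2 = ((n1-1)*s1^2 + (n2-1)*s2^2)/(n1+n2-2)
(n1-1)*s1^2 = 32 * 70.93 = 2269.76
(n2-1)*s2^2 = 17 * 30.43 = 517.31
numerator = 2269.76 + 517.31 = 2787.07
n1+n2-2 = 49
sp^2 = 2787.07 / 49 = 278707/4900 ≈ 56.878980

56.8790


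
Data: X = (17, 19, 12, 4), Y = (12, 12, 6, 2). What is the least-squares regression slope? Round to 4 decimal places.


b = sum((xi-xbar)(yi-ybar)) / sum((xi-xbar)^2)
n = 4, xbar = 52/4 = 13, ybar = 32/4 = 8
Sxy = sum((xi-xbar)(yi-ybar)) = 96
Sxx = sum((xi-xbar)^2) = 134
b = Sxy / Sxx = 48/67 ≈ 0.716418

0.7164


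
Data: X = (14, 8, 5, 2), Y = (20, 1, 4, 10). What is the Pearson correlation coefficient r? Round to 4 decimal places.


r = sum((xi-xbar)(yi-ybar)) / sqrt(sum((xi-xbar)^2) * sum((yi-ybar)^2))
n = 4, xbar = 29/4 = 7.25, ybar = 35/4 = 8.75
Sxy = sum((xi-xbar)(yi-ybar)) = 74.25
Sxx = sum((xi-xbar)^2) = 78.75
Syy = sum((yi-ybar)^2) = 210.75
sqrt(Sxx*Syy) ≈ 128.827646
r = Sxy / sqrt(Sxx*Syy) = 74.25 / 128.827646 ≈ 0.576351

0.5764


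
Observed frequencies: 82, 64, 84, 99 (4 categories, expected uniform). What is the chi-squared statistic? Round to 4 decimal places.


chi2 = sum((O-E)^2/E), E = total/4
total = 329, E = 329/4 = 82.25
(82 - 82.25)^2 / 82.25 = 0.0625 / 82.25 = 1/1316 ≈ 0.000760
(64 - 82.25)^2 / 82.25 = 333.0625 / 82.25 = 5329/1316 ≈ 4.049392
(84 - 82.25)^2 / 82.25 = 3.0625 / 82.25 = 7/188 ≈ 0.037234
(99 - 82.25)^2 / 82.25 = 280.5625 / 82.25 = 4489/1316 ≈ 3.411094
chi2 = 2467/329 ≈ 7.498480

7.4985


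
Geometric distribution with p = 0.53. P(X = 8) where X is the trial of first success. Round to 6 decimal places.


P = (1-p)^(k-1) * p
(1-p)^(k-1) = 0.47^7 ≈ 0.005066231
P = 0.005066231 * 0.53 ≈ 0.002685103

0.002685


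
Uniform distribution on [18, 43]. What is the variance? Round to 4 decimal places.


Var = (b-a)^2 / 12
(b-a)^2 = (43 - 18)^2 = 625
Var = 625/12 ≈ 52.083333

52.0833


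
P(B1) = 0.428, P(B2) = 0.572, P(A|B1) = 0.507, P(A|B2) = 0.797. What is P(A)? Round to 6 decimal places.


P(A) = P(A|B1)*P(B1) + P(A|B2)*P(B2)
P(A|B1)*P(B1) = 0.507 * 0.428 = 0.216996
P(A|B2)*P(B2) = 0.797 * 0.572 = 0.455884
P(A) = 0.216996 + 0.455884 = 0.67288

0.672880


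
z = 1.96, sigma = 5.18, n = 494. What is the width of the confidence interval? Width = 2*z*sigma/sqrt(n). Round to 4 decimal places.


width = 2*z*sigma/sqrt(n)
2*z*sigma = 2 * 1.96 * 5.18 = 20.3056
sqrt(494) ≈ 22.226111
width = 20.3056 / 22.226111 ≈ 0.913592

0.9136


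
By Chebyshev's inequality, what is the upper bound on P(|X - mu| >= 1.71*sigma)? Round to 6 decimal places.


P <= 1/k^2
k^2 = 1.71^2 = 2.9241
1/k^2 = 1 / 2.9241 ≈ 0.34198557

0.341986


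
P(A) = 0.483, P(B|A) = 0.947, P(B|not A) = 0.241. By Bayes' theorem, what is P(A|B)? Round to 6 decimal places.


P(A|B) = P(B|A)*P(A) / P(B), P(B) = P(B|A)*P(A) + P(B|not A)*P(not A)
P(B|A)*P(A) = 0.947 * 0.483 = 0.457401
P(B|not A)*P(not A) = 0.241 * 0.517 = 0.124597
P(B) = 0.457401 + 0.124597 = 0.581998
P(A|B) = 0.457401 / 0.581998 ≈ 0.78591507

0.785915


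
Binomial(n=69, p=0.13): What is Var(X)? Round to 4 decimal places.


Var = n*p*(1-p) = 69 * 0.13 * 0.87 = 7.8039

7.8039


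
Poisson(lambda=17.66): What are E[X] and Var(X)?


E[X] = Var(X) = lambda = 17.66

17.66, 17.66


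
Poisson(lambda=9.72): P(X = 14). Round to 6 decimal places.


P = e^(-lam) * lam^k / k!
e^(-9.72) ≈ 0.00006007000
lam^k = 9.72^14 ≈ 67193568942177.108617
k! = 14! = 87178291200
P = 0.00006007000 * 67193568942177.108617 / 87178291200 ≈ 0.046300

0.046300


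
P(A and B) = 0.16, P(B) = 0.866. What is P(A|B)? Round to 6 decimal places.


P(A|B) = P(A and B) / P(B) = 0.16 / 0.866 = 80/433 ≈ 0.18475751

0.184758


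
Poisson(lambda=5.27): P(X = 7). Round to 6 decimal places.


P = e^(-lam) * lam^k / k!
e^(-5.27) ≈ 0.005143611
lam^k = 5.27^7 ≈ 112894.895651
k! = 7! = 5040
P = 0.005143611 * 112894.895651 / 5040 ≈ 0.115216

0.115216


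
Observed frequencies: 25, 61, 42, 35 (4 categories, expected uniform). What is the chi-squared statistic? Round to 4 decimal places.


chi2 = sum((O-E)^2/E), E = total/4
total = 163, E = 163/4 = 40.75
(25 - 40.75)^2 / 40.75 = 248.0625 / 40.75 = 3969/652 ≈ 6.087423
(61 - 40.75)^2 / 40.75 = 410.0625 / 40.75 = 6561/652 ≈ 10.062883
(42 - 40.75)^2 / 40.75 = 1.5625 / 40.75 = 25/652 ≈ 0.038344
(35 - 40.75)^2 / 40.75 = 33.0625 / 40.75 = 529/652 ≈ 0.811350
chi2 = 17

17.0000


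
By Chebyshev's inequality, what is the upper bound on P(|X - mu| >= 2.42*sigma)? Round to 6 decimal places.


P <= 1/k^2
k^2 = 2.42^2 = 5.8564
1/k^2 = 1 / 5.8564 ≈ 0.17075336

0.170753


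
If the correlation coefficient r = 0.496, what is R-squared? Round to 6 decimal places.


R^2 = r^2 = (0.496)^2 = 0.246016

0.246016


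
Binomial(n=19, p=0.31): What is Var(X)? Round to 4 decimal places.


Var = n*p*(1-p) = 19 * 0.31 * 0.69 = 4.0641

4.0641


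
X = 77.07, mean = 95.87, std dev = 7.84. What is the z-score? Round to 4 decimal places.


z = (X - mu) / sigma
X - mu = 77.07 - 95.87 = -18.8
z = -18.8 / 7.84 = -235/98 ≈ -2.397959

-2.3980


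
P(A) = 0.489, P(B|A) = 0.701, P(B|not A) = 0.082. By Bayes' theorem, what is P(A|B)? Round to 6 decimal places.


P(A|B) = P(B|A)*P(A) / P(B), P(B) = P(B|A)*P(A) + P(B|not A)*P(not A)
P(B|A)*P(A) = 0.701 * 0.489 = 0.342789
P(B|not A)*P(not A) = 0.082 * 0.511 = 0.041902
P(B) = 0.342789 + 0.041902 = 0.384691
P(A|B) = 0.342789 / 0.384691 ≈ 0.89107621

0.891076


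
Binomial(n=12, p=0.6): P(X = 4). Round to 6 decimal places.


P = C(n,k) * p^k * (1-p)^(n-k)
C(12,4) = 495
p^k = 0.6^4 = 0.1296
(1-p)^(n-k) = 0.4^8 = 0.00065536
P = 495 * 0.1296 * 0.00065536 ≈ 0.042043

0.042043


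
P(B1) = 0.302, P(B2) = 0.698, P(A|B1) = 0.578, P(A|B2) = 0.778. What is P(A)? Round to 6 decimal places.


P(A) = P(A|B1)*P(B1) + P(A|B2)*P(B2)
P(A|B1)*P(B1) = 0.578 * 0.302 = 0.174556
P(A|B2)*P(B2) = 0.778 * 0.698 = 0.543044
P(A) = 0.174556 + 0.543044 = 0.7176

0.717600


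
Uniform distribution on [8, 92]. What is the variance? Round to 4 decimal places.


Var = (b-a)^2 / 12
(b-a)^2 = (92 - 8)^2 = 7056
Var = 7056/12 = 588

588.0000


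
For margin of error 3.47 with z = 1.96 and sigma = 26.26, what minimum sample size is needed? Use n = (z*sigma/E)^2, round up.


z*sigma/E = 1.96 * 26.26 / 3.47 = 128674/8675 ≈ 14.832738
(z*sigma/E)^2 ≈ 220.010109
round up: n = 221

221


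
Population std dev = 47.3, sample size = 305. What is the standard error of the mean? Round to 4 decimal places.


SE = sigma / sqrt(n)
sqrt(305) ≈ 17.464249
SE = 47.3 / 17.464249 ≈ 2.708390

2.7084


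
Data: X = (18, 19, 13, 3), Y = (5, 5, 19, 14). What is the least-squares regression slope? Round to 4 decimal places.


b = sum((xi-xbar)(yi-ybar)) / sum((xi-xbar)^2)
n = 4, xbar = 53/4 = 13.25, ybar = 43/4 = 10.75
Sxy = sum((xi-xbar)(yi-ybar)) = -95.75
Sxx = sum((xi-xbar)^2) = 160.75
b = Sxy / Sxx = -383/643 ≈ -0.595645

-0.5956


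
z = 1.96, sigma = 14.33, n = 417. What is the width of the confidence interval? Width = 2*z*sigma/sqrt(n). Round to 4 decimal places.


width = 2*z*sigma/sqrt(n)
2*z*sigma = 2 * 1.96 * 14.33 = 56.1736
sqrt(417) ≈ 20.420578
width = 56.1736 / 20.420578 ≈ 2.750833

2.7508


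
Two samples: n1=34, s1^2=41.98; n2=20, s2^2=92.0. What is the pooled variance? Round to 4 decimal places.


sp^2 = ((n1-1)*s1^2 + (n2-1)*s2^2)/(n1+n2-2)
(n1-1)*s1^2 = 33 * 41.98 = 1385.34
(n2-1)*s2^2 = 19 * 92.0 = 1748
numerator = 1385.34 + 1748 = 3133.34
n1+n2-2 = 52
sp^2 = 3133.34 / 52 = 156667/2600 ≈ 60.256538

60.2565


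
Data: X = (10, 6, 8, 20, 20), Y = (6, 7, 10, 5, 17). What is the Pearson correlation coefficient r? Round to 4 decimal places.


r = sum((xi-xbar)(yi-ybar)) / sqrt(sum((xi-xbar)^2) * sum((yi-ybar)^2))
n = 5, xbar = 64/5 = 12.8, ybar = 45/5 = 9
Sxy = sum((xi-xbar)(yi-ybar)) = 46
Sxx = sum((xi-xbar)^2) = 180.8
Syy = sum((yi-ybar)^2) = 94
sqrt(Sxx*Syy) ≈ 130.365640
r = Sxy / sqrt(Sxx*Syy) = 46 / 130.365640 ≈ 0.352854

0.3529


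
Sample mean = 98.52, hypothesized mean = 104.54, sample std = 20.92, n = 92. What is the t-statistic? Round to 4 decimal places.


t = (xbar - mu0) / (s/sqrt(n))
xbar - mu0 = 98.52 - 104.54 = -6.02
sqrt(92) ≈ 9.59166305
s/sqrt(n) = 20.92 / 9.59166305 ≈ 2.18106077
t = -6.02 / 2.18106077 ≈ -2.760125

-2.7601


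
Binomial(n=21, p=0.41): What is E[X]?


E[X] = n*p = 21 * 0.41 = 8.61

8.61


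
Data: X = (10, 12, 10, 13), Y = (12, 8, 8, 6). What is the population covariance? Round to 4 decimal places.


Cov = (1/n)*sum((xi-xbar)(yi-ybar))
n = 4, xbar = 45/4 = 11.25, ybar = 34/4 = 8.5
sum((xi-xbar)(yi-ybar)) = -8.5
Cov = -8.5 / 4 = -2.125

-2.1250


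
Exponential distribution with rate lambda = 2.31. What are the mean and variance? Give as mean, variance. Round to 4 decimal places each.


mean = 1/lam, var = 1/lam^2
mean = 1 / 2.31 = 100/231 ≈ 0.432900
lam^2 = 2.31^2 = 5.3361
var = 1 / 5.3361 ≈ 0.187403

0.4329, 0.1874


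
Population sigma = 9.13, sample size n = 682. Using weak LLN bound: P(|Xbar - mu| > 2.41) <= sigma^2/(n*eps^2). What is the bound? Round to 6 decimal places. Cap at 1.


bound = min(1, sigma^2/(n*eps^2))
sigma^2 = 9.13^2 = 83.3569
n*eps^2 = 682 * 2.41^2 = 682 * 5.8081 = 3961.1242
sigma^2/(n*eps^2) = 83.3569 / 3961.1242 ≈ 0.02104375

0.021044


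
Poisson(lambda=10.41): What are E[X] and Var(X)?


E[X] = Var(X) = lambda = 10.41

10.41, 10.41


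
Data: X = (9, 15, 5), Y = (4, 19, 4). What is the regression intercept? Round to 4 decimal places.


a = ybar - b*xbar, where b = sum((xi-xbar)(yi-ybar)) / sum((xi-xbar)^2)
n = 3, xbar = 29/3 ≈ 9.666667, ybar = 27/3 = 9
Sxy = sum((xi-xbar)(yi-ybar)) = 80
Sxx = sum((xi-xbar)^2) = 152/3 ≈ 50.666667
b = Sxy / Sxx = 30/19 ≈ 1.578947
a = 9 - 1.578947 * 9.666667 = -119/19 ≈ -6.263158

-6.2632


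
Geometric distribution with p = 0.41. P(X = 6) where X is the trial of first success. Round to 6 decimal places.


P = (1-p)^(k-1) * p
(1-p)^(k-1) = 0.59^5 ≈ 0.07149243
P = 0.07149243 * 0.41 ≈ 0.02931190

0.029312
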